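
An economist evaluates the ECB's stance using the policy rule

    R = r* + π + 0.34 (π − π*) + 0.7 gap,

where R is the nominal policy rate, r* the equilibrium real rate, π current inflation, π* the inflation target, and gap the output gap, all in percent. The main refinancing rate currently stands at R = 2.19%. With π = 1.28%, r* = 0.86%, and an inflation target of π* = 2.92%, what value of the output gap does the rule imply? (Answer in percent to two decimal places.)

0.87%

0.7 gap = 2.19 − 0.86 − 1.28 − 0.34 × (1.28 − 2.92) = 0.6076
gap = 0.6076 / 0.7 = 0.87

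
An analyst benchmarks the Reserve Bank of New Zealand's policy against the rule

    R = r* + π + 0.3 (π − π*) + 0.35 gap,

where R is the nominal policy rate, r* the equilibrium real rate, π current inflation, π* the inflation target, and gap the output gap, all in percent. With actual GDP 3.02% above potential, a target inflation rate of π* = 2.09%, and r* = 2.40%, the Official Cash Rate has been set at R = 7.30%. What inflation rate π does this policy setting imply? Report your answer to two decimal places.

Output 3.02% above potential → gap = 3.02.
Collecting π: R = r* + (1 + 0.3) π − 0.3 π* + 0.35 gap
1.3 π = 7.30 − 2.40 + 0.3 × 2.09 − 0.35 × 3.02 = 4.47
π = 4.47 / 1.3 = 3.44

3.44%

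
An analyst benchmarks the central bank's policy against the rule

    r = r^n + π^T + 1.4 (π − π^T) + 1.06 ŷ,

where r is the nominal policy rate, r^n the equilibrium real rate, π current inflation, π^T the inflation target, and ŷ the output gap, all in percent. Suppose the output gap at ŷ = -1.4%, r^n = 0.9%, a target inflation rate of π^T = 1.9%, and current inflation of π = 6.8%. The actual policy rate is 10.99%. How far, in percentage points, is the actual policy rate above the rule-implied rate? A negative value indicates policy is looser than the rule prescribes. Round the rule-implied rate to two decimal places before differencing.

2.81 pp

r = 0.9 + 1.9 + 1.4 × (6.8 − 1.9) + 1.06 × (-1.4)
   = 0.9 + 1.9 + 6.86 − 1.484 = 8.18
Deviation = 10.99 − 8.18 = 2.81 pp.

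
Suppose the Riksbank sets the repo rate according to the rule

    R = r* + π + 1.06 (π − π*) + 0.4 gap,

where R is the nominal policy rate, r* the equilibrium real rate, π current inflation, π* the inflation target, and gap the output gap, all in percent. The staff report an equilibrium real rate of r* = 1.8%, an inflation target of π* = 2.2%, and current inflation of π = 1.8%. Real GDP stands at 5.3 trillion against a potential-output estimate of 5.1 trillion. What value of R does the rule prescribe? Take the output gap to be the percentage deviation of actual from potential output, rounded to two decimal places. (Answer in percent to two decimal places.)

4.74%

Output gap = 100 × (5.3 − 5.1) / 5.1 = 3.92%.
R = 1.80 + 1.80 + 1.06 × (1.80 − 2.20) + 0.4 × 3.92
   = 1.80 + 1.8 − 0.424 + 1.568 = 4.74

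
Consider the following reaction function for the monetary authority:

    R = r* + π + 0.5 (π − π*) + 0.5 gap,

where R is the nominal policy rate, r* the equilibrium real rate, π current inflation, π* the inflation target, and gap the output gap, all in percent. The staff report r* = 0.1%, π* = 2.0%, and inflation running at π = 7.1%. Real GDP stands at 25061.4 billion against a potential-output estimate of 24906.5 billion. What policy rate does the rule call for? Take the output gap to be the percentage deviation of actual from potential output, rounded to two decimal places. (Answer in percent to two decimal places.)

Output gap = 100 × (25061.4 − 24906.5) / 24906.5 = 0.62%.
R = 0.10 + 7.10 + 0.5 × (7.10 − 2.00) + 0.5 × 0.62
   = 0.10 + 7.1 + 2.55 + 0.31 = 10.06

10.06%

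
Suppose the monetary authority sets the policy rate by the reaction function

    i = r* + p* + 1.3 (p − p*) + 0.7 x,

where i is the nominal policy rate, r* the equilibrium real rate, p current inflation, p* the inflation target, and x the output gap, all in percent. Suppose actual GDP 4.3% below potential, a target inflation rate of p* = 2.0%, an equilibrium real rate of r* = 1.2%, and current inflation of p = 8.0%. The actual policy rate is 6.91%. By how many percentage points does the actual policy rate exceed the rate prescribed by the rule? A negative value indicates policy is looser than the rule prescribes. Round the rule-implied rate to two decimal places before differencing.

-1.08 pp

Output 4.3% below potential → x = -4.3.
i = 1.2 + 2.0 + 1.3 × (8.0 − 2.0) + 0.7 × (-4.3)
   = 1.2 + 2 + 7.8 − 3.01 = 7.99
Deviation = 6.91 − 7.99 = -1.08 pp.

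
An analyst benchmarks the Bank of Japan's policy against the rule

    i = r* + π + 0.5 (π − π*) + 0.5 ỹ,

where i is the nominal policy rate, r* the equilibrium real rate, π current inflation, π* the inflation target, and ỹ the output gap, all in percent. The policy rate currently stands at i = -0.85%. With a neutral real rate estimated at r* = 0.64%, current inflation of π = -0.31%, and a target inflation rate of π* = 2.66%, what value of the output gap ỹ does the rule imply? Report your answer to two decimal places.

0.5 ỹ = -0.85 − 0.64 − (-0.31) − 0.5 × ((-0.31) − 2.66) = 0.305
ỹ = 0.305 / 0.5 = 0.61

0.61%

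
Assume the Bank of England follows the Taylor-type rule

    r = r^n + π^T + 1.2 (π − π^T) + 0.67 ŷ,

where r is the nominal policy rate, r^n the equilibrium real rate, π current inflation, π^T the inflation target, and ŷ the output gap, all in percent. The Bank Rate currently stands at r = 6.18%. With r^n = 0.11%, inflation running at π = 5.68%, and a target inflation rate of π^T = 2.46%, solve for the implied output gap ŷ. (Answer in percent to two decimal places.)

0.67 ŷ = 6.18 − 0.11 − 2.46 − 1.2 × (5.68 − 2.46) = -0.254
ŷ = -0.254 / 0.67 = -0.38

-0.38%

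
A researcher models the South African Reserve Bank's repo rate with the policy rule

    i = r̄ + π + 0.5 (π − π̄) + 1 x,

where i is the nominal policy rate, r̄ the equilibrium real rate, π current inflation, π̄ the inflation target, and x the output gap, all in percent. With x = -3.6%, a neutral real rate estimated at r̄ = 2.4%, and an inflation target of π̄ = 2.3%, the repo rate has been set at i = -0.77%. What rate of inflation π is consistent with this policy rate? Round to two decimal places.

Collecting π: i = r̄ + (1 + 0.5) π − 0.5 π̄ + 1 x
1.5 π = -0.77 − 2.4 + 0.5 × 2.3 − 1 × (-3.6) = 1.58
π = 1.58 / 1.5 = 1.05

1.05%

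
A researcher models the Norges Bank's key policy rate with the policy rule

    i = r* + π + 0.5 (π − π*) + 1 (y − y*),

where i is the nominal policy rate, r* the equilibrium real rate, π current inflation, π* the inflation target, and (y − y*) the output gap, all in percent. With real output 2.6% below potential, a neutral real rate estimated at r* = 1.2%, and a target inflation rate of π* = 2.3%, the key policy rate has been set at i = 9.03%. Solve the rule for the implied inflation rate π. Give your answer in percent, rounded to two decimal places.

Output 2.6% below potential → (y − y*) = -2.6.
Collecting π: i = r* + (1 + 0.5) π − 0.5 π* + 1 (y − y*)
1.5 π = 9.03 − 1.2 + 0.5 × 2.3 − 1 × (-2.6) = 11.58
π = 11.58 / 1.5 = 7.72

7.72%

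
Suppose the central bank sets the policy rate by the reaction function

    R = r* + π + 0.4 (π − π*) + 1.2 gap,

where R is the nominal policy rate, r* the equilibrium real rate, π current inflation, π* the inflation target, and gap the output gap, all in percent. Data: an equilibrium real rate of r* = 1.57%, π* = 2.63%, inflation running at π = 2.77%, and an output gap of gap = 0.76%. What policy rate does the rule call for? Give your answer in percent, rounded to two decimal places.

5.31%

R = 1.57 + 2.77 + 0.4 × (2.77 − 2.63) + 1.2 × 0.76
   = 1.57 + 2.77 + 0.056 + 0.912 = 5.31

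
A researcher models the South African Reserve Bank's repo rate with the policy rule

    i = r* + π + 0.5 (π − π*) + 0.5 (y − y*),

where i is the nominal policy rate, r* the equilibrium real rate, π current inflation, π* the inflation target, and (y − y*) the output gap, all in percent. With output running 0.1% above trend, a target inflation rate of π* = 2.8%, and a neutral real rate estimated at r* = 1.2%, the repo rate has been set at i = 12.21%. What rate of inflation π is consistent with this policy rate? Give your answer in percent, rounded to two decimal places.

8.24%

Output 0.1% above potential → (y − y*) = 0.1.
Collecting π: i = r* + (1 + 0.5) π − 0.5 π* + 0.5 (y − y*)
1.5 π = 12.21 − 1.2 + 0.5 × 2.8 − 0.5 × 0.1 = 12.36
π = 12.36 / 1.5 = 8.24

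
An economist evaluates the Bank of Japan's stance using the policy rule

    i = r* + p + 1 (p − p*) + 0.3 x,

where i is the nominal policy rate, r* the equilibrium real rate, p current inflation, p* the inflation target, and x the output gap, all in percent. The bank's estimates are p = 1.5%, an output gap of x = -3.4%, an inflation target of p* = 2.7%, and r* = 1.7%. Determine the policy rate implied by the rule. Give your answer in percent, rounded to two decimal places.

i = 1.7 + 1.5 + 1 × (1.5 − 2.7) + 0.3 × (-3.4)
   = 1.7 + 1.5 − 1.2 − 1.02 = 0.98

0.98%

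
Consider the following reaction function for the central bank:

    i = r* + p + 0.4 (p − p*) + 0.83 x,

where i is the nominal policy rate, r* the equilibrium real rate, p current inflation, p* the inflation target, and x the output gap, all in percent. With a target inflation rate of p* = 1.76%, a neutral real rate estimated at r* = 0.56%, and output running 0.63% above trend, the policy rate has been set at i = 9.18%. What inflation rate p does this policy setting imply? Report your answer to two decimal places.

6.29%

Output 0.63% above potential → x = 0.63.
Collecting p: i = r* + (1 + 0.4) p − 0.4 p* + 0.83 x
1.4 p = 9.18 − 0.56 + 0.4 × 1.76 − 0.83 × 0.63 = 8.8011
p = 8.8011 / 1.4 = 6.29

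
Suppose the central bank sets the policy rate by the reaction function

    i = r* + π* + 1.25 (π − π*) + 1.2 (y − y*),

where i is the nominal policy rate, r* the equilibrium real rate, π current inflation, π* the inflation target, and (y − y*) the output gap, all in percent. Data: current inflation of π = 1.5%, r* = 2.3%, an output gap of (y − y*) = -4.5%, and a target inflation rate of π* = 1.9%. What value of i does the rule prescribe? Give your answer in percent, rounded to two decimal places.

-1.70%

i = 2.3 + 1.9 + 1.25 × (1.5 − 1.9) + 1.2 × (-4.5)
   = 2.3 + 1.9 − 0.5 − 5.4 = -1.70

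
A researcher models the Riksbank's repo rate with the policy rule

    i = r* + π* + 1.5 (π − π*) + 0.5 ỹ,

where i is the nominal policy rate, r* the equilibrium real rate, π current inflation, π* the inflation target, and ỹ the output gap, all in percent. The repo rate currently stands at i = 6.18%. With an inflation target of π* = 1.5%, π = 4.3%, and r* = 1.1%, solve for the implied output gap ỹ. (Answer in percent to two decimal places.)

0.5 ỹ = 6.18 − 1.1 − 1.5 − 1.5 × (4.3 − 1.5) = -0.62
ỹ = -0.62 / 0.5 = -1.24

-1.24%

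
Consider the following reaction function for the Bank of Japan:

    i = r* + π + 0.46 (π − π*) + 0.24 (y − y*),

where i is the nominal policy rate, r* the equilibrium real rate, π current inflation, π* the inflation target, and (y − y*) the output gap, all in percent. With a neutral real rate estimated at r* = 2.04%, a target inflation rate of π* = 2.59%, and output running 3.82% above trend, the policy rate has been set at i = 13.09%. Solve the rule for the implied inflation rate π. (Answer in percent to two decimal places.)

7.76%

Output 3.82% above potential → (y − y*) = 3.82.
Collecting π: i = r* + (1 + 0.46) π − 0.46 π* + 0.24 (y − y*)
1.46 π = 13.09 − 2.04 + 0.46 × 2.59 − 0.24 × 3.82 = 11.3246
π = 11.3246 / 1.46 = 7.76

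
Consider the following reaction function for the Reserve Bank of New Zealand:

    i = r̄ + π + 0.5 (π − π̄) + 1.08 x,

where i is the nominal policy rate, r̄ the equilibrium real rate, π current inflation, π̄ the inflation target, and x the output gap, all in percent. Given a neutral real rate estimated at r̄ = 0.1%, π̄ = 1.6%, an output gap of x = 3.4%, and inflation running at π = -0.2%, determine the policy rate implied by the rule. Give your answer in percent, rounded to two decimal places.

2.67%

i = 0.1 + (-0.2) + 0.5 × (-0.2 − 1.6) + 1.08 × 3.4
   = 0.1 − 0.2 − 0.9 + 3.672 = 2.67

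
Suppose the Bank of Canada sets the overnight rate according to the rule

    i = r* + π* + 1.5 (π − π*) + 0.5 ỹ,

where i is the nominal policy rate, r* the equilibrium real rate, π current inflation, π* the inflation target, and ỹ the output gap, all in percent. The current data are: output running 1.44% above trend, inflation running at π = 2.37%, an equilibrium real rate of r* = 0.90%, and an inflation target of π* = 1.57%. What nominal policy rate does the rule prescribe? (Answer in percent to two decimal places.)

4.39%

Output 1.44% above potential → ỹ = 1.44.
i = 0.90 + 1.57 + 1.5 × (2.37 − 1.57) + 0.5 × 1.44
   = 0.90 + 1.57 + 1.2 + 0.72 = 4.39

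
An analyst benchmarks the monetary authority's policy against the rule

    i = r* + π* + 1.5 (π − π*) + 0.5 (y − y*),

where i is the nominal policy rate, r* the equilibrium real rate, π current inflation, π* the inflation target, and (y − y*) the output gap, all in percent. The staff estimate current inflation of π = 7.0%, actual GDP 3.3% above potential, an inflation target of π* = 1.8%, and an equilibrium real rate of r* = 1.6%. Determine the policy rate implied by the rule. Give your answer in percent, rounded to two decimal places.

12.85%

Output 3.3% above potential → (y − y*) = 3.3.
i = 1.6 + 1.8 + 1.5 × (7.0 − 1.8) + 0.5 × 3.3
   = 1.6 + 1.8 + 7.8 + 1.65 = 12.85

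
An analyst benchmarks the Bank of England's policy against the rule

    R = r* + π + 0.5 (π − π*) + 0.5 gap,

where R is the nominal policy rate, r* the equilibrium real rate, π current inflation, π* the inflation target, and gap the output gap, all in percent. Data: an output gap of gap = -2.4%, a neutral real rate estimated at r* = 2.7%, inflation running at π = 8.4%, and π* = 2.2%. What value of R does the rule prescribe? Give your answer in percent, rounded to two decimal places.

R = 2.7 + 8.4 + 0.5 × (8.4 − 2.2) + 0.5 × (-2.4)
   = 2.7 + 8.4 + 3.1 − 1.2 = 13.00

13.00%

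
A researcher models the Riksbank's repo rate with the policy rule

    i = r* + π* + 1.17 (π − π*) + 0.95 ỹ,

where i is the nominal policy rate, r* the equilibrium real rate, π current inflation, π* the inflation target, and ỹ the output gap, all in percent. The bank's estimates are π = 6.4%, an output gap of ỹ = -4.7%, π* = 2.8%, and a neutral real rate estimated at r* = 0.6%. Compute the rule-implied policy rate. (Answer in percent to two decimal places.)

i = 0.6 + 2.8 + 1.17 × (6.4 − 2.8) + 0.95 × (-4.7)
   = 0.6 + 2.8 + 4.212 − 4.465 = 3.15

3.15%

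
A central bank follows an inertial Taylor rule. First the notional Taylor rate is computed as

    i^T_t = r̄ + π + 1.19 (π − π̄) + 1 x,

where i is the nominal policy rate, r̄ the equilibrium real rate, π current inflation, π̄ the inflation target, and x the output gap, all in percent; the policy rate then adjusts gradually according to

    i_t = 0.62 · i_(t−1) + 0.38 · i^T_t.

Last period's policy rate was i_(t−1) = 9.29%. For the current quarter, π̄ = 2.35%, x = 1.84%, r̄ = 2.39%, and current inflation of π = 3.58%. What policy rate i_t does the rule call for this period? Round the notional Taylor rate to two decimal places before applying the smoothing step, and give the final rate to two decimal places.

9.28%

i^T_t = 2.39 + 3.58 + 1.19 × (3.58 − 2.35) + 1 × 1.84
   = 2.39 + 3.58 + 1.4637 + 1.84 = 9.27
i_t = 0.62 × 9.29 + 0.38 × 9.27 = 5.7598 + 3.5226 = 9.28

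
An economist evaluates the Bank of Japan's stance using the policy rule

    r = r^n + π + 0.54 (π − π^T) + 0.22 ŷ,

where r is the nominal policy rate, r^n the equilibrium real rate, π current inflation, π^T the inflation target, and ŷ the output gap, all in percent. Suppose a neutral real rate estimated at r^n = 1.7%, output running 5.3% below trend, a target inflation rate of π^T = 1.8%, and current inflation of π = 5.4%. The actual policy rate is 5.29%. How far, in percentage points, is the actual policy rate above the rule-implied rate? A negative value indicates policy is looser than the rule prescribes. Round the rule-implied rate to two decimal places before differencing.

Output 5.3% below potential → ŷ = -5.3.
r = 1.7 + 5.4 + 0.54 × (5.4 − 1.8) + 0.22 × (-5.3)
   = 1.7 + 5.4 + 1.944 − 1.166 = 7.88
Deviation = 5.29 − 7.88 = -2.59 pp.

-2.59 pp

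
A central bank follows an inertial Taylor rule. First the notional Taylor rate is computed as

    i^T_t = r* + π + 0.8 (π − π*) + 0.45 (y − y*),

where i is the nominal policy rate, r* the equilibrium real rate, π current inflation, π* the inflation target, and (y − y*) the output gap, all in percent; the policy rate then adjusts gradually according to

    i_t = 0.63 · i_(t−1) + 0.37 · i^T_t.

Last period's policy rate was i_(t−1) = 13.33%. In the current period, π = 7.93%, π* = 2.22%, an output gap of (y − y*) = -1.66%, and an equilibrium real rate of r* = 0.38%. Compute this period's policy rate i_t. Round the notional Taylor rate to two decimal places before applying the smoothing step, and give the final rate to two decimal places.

12.89%

i^T_t = 0.38 + 7.93 + 0.8 × (7.93 − 2.22) + 0.45 × (-1.66)
   = 0.38 + 7.93 + 4.568 − 0.747 = 12.13
i_t = 0.63 × 13.33 + 0.37 × 12.13 = 8.3979 + 4.4881 = 12.89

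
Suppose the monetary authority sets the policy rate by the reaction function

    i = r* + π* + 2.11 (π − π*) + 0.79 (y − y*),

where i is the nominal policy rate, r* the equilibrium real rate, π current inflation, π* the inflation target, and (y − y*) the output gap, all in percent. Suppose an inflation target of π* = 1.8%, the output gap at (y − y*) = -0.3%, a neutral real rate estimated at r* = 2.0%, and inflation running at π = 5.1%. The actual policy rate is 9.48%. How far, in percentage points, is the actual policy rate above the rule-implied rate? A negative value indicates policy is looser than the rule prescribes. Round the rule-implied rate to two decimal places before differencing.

-1.05 pp

i = 2.0 + 1.8 + 2.11 × (5.1 − 1.8) + 0.79 × (-0.3)
   = 2.0 + 1.8 + 6.963 − 0.237 = 10.53
Deviation = 9.48 − 10.53 = -1.05 pp.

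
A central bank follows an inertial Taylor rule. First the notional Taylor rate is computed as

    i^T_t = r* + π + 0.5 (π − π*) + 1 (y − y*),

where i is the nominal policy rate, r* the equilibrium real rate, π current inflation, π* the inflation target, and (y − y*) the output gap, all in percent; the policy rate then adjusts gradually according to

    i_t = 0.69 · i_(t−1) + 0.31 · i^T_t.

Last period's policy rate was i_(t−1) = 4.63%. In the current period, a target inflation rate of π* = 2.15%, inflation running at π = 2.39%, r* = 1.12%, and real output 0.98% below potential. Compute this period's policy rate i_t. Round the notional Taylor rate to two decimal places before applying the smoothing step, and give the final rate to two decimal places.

4.02%

Output 0.98% below potential → (y − y*) = -0.98.
i^T_t = 1.12 + 2.39 + 0.5 × (2.39 − 2.15) + 1 × (-0.98)
   = 1.12 + 2.39 + 0.12 − 0.98 = 2.65
i_t = 0.69 × 4.63 + 0.31 × 2.65 = 3.1947 + 0.8215 = 4.02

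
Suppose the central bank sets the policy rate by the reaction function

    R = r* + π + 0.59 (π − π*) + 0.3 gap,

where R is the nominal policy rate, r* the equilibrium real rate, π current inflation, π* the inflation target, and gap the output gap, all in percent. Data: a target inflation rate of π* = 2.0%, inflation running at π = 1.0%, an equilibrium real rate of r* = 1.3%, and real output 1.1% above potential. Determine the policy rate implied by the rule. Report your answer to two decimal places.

2.04%

Output 1.1% above potential → gap = 1.1.
R = 1.3 + 1.0 + 0.59 × (1.0 − 2.0) + 0.3 × 1.1
   = 1.3 + 1 − 0.59 + 0.33 = 2.04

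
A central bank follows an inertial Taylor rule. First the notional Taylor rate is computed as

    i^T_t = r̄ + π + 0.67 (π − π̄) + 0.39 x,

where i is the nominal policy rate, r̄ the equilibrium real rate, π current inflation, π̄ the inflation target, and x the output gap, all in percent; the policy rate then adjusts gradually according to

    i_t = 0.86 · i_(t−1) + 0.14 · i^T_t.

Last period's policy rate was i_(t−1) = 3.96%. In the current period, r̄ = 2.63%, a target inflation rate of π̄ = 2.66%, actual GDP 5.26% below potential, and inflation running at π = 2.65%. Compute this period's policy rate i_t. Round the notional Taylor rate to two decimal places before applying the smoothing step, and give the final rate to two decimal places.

3.86%

Output 5.26% below potential → x = -5.26.
i^T_t = 2.63 + 2.65 + 0.67 × (2.65 − 2.66) + 0.39 × (-5.26)
   = 2.63 + 2.65 − 0.0067 − 2.0514 = 3.22
i_t = 0.86 × 3.96 + 0.14 × 3.22 = 3.4056 + 0.4508 = 3.86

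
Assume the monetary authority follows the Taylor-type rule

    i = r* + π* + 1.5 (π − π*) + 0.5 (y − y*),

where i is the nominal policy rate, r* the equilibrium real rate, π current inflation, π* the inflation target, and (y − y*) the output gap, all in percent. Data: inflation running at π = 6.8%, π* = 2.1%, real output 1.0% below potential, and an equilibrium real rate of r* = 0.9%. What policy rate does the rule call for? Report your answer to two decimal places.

9.55%

Output 1.0% below potential → (y − y*) = -1.0.
i = 0.9 + 2.1 + 1.5 × (6.8 − 2.1) + 0.5 × (-1.0)
   = 0.9 + 2.1 + 7.05 − 0.5 = 9.55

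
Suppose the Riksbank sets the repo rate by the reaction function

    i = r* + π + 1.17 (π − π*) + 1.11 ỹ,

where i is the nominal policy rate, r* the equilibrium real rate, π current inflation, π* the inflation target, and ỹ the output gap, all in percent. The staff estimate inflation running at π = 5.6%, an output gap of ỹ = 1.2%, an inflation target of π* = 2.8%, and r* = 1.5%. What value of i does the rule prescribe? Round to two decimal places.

11.71%

i = 1.5 + 5.6 + 1.17 × (5.6 − 2.8) + 1.11 × 1.2
   = 1.5 + 5.6 + 3.276 + 1.332 = 11.71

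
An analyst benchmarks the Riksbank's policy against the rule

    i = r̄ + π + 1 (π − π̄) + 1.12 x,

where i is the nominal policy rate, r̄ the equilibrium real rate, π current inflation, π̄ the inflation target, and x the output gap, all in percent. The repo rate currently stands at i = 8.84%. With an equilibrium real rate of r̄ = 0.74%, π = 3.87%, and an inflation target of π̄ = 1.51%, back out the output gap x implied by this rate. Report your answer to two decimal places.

1.12 x = 8.84 − 0.74 − 3.87 − 1 × (3.87 − 1.51) = 1.87
x = 1.87 / 1.12 = 1.67

1.67%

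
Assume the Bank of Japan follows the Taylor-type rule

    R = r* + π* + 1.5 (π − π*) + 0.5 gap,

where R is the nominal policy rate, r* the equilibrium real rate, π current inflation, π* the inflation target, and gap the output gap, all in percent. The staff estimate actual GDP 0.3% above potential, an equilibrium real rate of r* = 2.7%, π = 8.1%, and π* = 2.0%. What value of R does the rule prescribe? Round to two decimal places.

14.00%

Output 0.3% above potential → gap = 0.3.
R = 2.7 + 2.0 + 1.5 × (8.1 − 2.0) + 0.5 × 0.3
   = 2.7 + 2 + 9.15 + 0.15 = 14.00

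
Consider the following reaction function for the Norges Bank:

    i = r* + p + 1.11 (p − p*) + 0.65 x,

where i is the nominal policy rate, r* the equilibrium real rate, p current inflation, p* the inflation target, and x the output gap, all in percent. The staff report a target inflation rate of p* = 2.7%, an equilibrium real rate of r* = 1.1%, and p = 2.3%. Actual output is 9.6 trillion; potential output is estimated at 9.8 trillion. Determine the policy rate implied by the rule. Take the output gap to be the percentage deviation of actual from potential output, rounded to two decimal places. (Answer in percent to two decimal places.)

1.63%

Output gap = 100 × (9.6 − 9.8) / 9.8 = -2.04%.
i = 1.10 + 2.30 + 1.11 × (2.30 − 2.70) + 0.65 × (-2.04)
   = 1.10 + 2.3 − 0.444 − 1.326 = 1.63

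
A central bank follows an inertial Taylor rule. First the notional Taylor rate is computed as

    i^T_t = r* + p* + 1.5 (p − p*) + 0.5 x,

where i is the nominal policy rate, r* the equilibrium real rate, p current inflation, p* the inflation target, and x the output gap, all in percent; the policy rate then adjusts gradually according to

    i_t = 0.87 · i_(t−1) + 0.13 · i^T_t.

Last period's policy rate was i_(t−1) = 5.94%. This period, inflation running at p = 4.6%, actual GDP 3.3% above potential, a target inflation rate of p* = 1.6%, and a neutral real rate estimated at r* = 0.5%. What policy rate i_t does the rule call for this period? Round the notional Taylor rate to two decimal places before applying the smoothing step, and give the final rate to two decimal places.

Output 3.3% above potential → x = 3.3.
i^T_t = 0.5 + 1.6 + 1.5 × (4.6 − 1.6) + 0.5 × 3.3
   = 0.5 + 1.6 + 4.5 + 1.65 = 8.25
i_t = 0.87 × 5.94 + 0.13 × 8.25 = 5.1678 + 1.0725 = 6.24

6.24%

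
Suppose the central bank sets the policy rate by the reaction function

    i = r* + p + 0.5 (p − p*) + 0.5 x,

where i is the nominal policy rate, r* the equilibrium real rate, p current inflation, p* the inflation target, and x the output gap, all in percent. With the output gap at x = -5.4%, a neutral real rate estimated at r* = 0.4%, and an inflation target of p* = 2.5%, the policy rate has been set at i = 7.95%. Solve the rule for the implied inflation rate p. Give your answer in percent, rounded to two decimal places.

Collecting p: i = r* + (1 + 0.5) p − 0.5 p* + 0.5 x
1.5 p = 7.95 − 0.4 + 0.5 × 2.5 − 0.5 × (-5.4) = 11.5
p = 11.5 / 1.5 = 7.67

7.67%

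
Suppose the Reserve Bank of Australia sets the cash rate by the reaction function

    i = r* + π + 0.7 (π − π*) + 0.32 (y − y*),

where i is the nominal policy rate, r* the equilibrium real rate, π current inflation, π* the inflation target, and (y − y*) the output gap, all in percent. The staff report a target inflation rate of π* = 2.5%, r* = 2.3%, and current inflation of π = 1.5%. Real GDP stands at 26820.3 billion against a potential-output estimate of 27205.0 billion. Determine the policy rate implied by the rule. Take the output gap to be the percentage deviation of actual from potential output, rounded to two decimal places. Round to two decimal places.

Output gap = 100 × (26820.3 − 27205.0) / 27205.0 = -1.41%.
i = 2.30 + 1.50 + 0.7 × (1.50 − 2.50) + 0.32 × (-1.41)
   = 2.30 + 1.5 − 0.7 − 0.4512 = 2.65

2.65%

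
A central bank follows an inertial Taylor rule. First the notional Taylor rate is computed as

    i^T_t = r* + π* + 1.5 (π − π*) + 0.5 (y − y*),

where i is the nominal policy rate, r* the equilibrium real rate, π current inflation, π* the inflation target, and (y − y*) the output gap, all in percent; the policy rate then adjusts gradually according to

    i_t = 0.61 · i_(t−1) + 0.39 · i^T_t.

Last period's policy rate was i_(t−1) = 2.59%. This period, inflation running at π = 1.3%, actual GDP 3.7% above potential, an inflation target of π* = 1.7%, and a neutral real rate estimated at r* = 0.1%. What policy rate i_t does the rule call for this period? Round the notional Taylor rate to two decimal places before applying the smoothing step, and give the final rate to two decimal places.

2.77%

Output 3.7% above potential → (y − y*) = 3.7.
i^T_t = 0.1 + 1.7 + 1.5 × (1.3 − 1.7) + 0.5 × 3.7
   = 0.1 + 1.7 − 0.6 + 1.85 = 3.05
i_t = 0.61 × 2.59 + 0.39 × 3.05 = 1.5799 + 1.1895 = 2.77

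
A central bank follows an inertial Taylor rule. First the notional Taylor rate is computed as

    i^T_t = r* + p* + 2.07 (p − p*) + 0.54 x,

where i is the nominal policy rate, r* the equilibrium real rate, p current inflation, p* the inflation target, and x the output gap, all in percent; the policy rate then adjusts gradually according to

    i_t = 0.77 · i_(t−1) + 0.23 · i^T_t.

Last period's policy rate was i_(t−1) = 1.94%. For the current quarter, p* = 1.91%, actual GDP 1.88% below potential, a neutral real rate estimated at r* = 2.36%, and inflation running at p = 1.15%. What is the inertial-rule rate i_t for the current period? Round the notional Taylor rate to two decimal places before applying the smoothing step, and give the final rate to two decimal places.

Output 1.88% below potential → x = -1.88.
i^T_t = 2.36 + 1.91 + 2.07 × (1.15 − 1.91) + 0.54 × (-1.88)
   = 2.36 + 1.91 − 1.5732 − 1.0152 = 1.68
i_t = 0.77 × 1.94 + 0.23 × 1.68 = 1.4938 + 0.3864 = 1.88

1.88%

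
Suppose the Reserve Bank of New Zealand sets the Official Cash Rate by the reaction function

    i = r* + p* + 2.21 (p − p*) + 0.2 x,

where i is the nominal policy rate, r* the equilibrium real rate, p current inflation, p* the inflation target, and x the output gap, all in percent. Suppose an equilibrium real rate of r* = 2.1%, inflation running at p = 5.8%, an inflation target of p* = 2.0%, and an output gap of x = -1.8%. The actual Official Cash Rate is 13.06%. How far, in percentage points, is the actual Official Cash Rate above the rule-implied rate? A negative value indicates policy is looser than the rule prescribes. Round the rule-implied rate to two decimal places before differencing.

i = 2.1 + 2.0 + 2.21 × (5.8 − 2.0) + 0.2 × (-1.8)
   = 2.1 + 2 + 8.398 − 0.36 = 12.14
Deviation = 13.06 − 12.14 = 0.92 pp.

0.92 pp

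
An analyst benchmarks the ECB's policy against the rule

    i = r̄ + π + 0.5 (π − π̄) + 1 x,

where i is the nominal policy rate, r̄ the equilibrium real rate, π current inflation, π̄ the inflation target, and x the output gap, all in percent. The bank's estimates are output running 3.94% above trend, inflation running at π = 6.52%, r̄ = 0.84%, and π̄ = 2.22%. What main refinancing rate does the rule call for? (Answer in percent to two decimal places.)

13.45%

Output 3.94% above potential → x = 3.94.
i = 0.84 + 6.52 + 0.5 × (6.52 − 2.22) + 1 × 3.94
   = 0.84 + 6.52 + 2.15 + 3.94 = 13.45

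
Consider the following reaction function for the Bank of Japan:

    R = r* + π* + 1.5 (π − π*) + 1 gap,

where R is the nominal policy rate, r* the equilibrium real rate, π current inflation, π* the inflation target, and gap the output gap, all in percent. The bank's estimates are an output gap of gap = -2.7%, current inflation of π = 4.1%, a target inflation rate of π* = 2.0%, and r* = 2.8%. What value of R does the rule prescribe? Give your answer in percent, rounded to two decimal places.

R = 2.8 + 2.0 + 1.5 × (4.1 − 2.0) + 1 × (-2.7)
   = 2.8 + 2 + 3.15 − 2.7 = 5.25

5.25%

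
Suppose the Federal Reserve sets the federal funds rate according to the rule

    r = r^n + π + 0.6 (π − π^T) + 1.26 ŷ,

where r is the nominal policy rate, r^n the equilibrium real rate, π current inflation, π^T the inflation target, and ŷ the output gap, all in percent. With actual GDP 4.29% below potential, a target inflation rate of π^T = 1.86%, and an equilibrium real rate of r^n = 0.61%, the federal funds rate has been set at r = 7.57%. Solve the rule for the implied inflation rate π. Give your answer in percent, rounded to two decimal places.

8.43%

Output 4.29% below potential → ŷ = -4.29.
Collecting π: r = r^n + (1 + 0.6) π − 0.6 π^T + 1.26 ŷ
1.6 π = 7.57 − 0.61 + 0.6 × 1.86 − 1.26 × (-4.29) = 13.4814
π = 13.4814 / 1.6 = 8.43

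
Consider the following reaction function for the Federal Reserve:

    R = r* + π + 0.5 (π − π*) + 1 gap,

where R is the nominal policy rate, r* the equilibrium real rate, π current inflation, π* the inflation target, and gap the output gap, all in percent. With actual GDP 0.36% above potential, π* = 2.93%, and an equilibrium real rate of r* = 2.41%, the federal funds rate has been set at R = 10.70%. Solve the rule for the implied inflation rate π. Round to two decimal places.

Output 0.36% above potential → gap = 0.36.
Collecting π: R = r* + (1 + 0.5) π − 0.5 π* + 1 gap
1.5 π = 10.70 − 2.41 + 0.5 × 2.93 − 1 × 0.36 = 9.395
π = 9.395 / 1.5 = 6.26

6.26%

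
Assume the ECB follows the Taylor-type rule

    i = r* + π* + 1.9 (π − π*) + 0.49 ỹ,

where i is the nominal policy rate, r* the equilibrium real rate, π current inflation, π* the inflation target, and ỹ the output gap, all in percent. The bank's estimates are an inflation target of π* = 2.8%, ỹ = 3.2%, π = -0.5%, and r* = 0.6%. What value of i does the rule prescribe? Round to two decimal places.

-1.30%

i = 0.6 + 2.8 + 1.9 × (-0.5 − 2.8) + 0.49 × 3.2
   = 0.6 + 2.8 − 6.27 + 1.568 = -1.30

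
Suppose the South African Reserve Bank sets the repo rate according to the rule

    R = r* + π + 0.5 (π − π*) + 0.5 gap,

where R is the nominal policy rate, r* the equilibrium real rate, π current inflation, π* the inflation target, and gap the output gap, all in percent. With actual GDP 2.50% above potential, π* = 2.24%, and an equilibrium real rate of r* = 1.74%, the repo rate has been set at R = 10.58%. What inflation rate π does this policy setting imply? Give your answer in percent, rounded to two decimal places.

Output 2.50% above potential → gap = 2.50.
Collecting π: R = r* + (1 + 0.5) π − 0.5 π* + 0.5 gap
1.5 π = 10.58 − 1.74 + 0.5 × 2.24 − 0.5 × 2.50 = 8.71
π = 8.71 / 1.5 = 5.81

5.81%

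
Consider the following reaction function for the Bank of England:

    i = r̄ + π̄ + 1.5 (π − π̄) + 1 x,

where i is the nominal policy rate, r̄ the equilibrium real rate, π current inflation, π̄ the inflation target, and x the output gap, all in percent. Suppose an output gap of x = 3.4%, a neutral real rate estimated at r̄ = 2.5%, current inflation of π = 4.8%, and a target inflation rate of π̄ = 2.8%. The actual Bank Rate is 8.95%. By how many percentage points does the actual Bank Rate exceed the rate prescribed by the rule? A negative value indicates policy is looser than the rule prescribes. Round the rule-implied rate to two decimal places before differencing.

i = 2.5 + 2.8 + 1.5 × (4.8 − 2.8) + 1 × 3.4
   = 2.5 + 2.8 + 3 + 3.4 = 11.70
Deviation = 8.95 − 11.70 = -2.75 pp.

-2.75 pp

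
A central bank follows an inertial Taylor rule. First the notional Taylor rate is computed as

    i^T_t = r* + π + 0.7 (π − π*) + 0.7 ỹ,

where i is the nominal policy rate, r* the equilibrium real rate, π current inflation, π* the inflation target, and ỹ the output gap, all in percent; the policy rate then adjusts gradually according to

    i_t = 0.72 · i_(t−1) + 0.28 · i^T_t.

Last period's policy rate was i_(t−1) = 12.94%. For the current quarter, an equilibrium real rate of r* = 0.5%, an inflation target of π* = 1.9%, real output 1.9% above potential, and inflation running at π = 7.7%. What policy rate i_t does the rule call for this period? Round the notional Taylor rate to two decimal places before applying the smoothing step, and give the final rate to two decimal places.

Output 1.9% above potential → ỹ = 1.9.
i^T_t = 0.5 + 7.7 + 0.7 × (7.7 − 1.9) + 0.7 × 1.9
   = 0.5 + 7.7 + 4.06 + 1.33 = 13.59
i_t = 0.72 × 12.94 + 0.28 × 13.59 = 9.3168 + 3.8052 = 13.12

13.12%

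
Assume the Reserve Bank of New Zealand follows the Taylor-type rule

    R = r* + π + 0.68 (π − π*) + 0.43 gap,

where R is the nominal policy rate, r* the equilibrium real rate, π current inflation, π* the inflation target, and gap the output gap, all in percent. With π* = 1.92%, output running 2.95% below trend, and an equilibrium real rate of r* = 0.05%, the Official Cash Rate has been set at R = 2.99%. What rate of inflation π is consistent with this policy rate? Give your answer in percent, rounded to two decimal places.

3.28%

Output 2.95% below potential → gap = -2.95.
Collecting π: R = r* + (1 + 0.68) π − 0.68 π* + 0.43 gap
1.68 π = 2.99 − 0.05 + 0.68 × 1.92 − 0.43 × (-2.95) = 5.5141
π = 5.5141 / 1.68 = 3.28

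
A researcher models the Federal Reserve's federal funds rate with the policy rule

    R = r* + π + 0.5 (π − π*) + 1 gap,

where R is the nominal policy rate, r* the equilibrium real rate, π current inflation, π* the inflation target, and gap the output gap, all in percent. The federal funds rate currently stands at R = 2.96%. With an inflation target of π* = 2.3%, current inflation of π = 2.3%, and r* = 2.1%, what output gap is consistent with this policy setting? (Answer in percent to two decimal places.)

1 gap = 2.96 − 2.1 − 2.3 − 0.5 × (2.3 − 2.3) = -1.44
gap = -1.44 / 1 = -1.44

-1.44%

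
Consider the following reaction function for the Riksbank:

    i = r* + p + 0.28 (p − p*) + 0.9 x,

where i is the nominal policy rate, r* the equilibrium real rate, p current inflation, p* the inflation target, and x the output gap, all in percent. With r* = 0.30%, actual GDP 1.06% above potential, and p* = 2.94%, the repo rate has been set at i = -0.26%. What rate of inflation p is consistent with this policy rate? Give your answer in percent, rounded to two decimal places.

-0.54%

Output 1.06% above potential → x = 1.06.
Collecting p: i = r* + (1 + 0.28) p − 0.28 p* + 0.9 x
1.28 p = -0.26 − 0.30 + 0.28 × 2.94 − 0.9 × 1.06 = -0.6908
p = -0.6908 / 1.28 = -0.54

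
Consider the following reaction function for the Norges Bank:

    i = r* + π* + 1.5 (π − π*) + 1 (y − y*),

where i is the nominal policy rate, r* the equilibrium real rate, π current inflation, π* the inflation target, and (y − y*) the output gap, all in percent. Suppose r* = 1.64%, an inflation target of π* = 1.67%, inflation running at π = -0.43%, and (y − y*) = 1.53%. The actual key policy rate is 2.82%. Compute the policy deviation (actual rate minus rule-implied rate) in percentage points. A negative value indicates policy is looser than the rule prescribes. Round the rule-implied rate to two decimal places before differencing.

1.13 pp

i = 1.64 + 1.67 + 1.5 × (-0.43 − 1.67) + 1 × 1.53
   = 1.64 + 1.67 − 3.15 + 1.53 = 1.69
Deviation = 2.82 − 1.69 = 1.13 pp.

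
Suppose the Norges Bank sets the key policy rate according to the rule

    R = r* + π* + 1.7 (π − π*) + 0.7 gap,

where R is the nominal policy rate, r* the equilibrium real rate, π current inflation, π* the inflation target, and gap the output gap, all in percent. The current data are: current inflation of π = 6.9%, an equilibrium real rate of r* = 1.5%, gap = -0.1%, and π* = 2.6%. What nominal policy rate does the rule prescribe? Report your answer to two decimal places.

R = 1.5 + 2.6 + 1.7 × (6.9 − 2.6) + 0.7 × (-0.1)
   = 1.5 + 2.6 + 7.31 − 0.07 = 11.34

11.34%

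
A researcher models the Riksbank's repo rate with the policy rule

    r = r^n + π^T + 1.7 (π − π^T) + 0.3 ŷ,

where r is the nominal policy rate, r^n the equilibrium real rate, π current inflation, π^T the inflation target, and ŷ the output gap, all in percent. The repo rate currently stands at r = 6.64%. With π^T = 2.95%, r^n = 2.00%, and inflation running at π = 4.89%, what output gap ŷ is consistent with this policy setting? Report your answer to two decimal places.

0.3 ŷ = 6.64 − 2.00 − 2.95 − 1.7 × (4.89 − 2.95) = -1.608
ŷ = -1.608 / 0.3 = -5.36

-5.36%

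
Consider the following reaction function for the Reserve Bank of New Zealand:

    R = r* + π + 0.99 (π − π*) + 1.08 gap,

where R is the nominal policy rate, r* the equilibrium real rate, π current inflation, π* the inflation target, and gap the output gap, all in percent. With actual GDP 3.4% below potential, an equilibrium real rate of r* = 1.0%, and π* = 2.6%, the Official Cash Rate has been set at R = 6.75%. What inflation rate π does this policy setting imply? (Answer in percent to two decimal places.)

6.03%

Output 3.4% below potential → gap = -3.4.
Collecting π: R = r* + (1 + 0.99) π − 0.99 π* + 1.08 gap
1.99 π = 6.75 − 1.0 + 0.99 × 2.6 − 1.08 × (-3.4) = 11.996
π = 11.996 / 1.99 = 6.03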